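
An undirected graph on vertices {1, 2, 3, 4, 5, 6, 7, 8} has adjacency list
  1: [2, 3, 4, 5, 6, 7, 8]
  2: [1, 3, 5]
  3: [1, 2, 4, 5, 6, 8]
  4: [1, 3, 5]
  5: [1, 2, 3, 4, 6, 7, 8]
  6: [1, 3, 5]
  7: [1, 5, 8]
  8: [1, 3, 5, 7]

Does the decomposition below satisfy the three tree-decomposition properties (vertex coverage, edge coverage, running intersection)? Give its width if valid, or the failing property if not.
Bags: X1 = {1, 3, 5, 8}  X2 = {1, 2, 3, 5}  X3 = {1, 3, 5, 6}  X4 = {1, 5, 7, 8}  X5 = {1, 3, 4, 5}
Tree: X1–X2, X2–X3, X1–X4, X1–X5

Yes; width 3.

Checking the three conditions: (i) the bags cover all of {1, 2, 3, 4, 5, 6, 7, 8}; (ii) for each edge, some bag contains both endpoints; (iii) the bags containing any fixed vertex form a subtree. All hold, so the decomposition is valid with width 4 − 1 = 3.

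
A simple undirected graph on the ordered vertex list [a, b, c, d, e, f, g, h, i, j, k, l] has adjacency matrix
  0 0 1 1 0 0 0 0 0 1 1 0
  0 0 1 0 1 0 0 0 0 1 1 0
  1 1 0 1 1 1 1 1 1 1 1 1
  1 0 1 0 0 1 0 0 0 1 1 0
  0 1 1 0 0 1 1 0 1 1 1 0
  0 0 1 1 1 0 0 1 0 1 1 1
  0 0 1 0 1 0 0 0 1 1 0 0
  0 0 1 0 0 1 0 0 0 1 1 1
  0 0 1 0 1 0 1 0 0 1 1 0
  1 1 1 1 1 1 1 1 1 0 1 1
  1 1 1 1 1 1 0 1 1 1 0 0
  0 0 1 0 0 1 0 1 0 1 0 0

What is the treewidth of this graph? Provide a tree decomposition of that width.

Treewidth 4.
One optimal decomposition is:
Bags: B1 = {c, e, f, j, k}  B2 = {c, f, h, j, k}  B3 = {c, e, i, j, k}  B4 = {c, d, f, j, k}  B5 = {c, f, h, j, l}  B6 = {b, c, e, j, k}  B7 = {c, e, g, i, j}  B8 = {a, c, d, j, k}
Tree: B1–B2, B1–B3, B2–B4, B2–B5, B3–B6, B3–B7, B4–B8

Each bag holds 5 vertices, so the decomposition has width 4, which upper-bounds the treewidth. Conversely, {c, e, g, i, j} is a clique of size 5, and the vertices of any clique must share a bag in every tree decomposition; so some bag has ≥ 5 vertices and tw(G) ≥ 4. Therefore the treewidth is 4.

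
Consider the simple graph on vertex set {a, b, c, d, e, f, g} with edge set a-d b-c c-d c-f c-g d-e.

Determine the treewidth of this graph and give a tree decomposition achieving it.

Treewidth 1.
One such decomposition:
Bags: B1 = {a, d}  B2 = {d, e}  B3 = {c, d}  B4 = {c, f}  B5 = {b, c}  B6 = {c, g}
Tree: B1–B2, B2–B3, B3–B4, B3–B5, B5–B6

Each bag holds 2 vertices, so the decomposition has width 1, which upper-bounds the treewidth. Since G has at least one edge (e.g. d–a), it is not an edgeless graph, so tw(G) ≥ 1. The upper and lower bounds meet at 1, so that is the treewidth.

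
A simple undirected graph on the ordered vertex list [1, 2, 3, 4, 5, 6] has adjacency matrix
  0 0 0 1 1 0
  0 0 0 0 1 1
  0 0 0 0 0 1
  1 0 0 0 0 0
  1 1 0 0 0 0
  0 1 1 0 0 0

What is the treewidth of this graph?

A width-1 tree decomposition is:
Bags: B1 = {2, 5}  B2 = {1, 5}  B3 = {1, 4}  B4 = {2, 6}  B5 = {3, 6}
Tree: B1–B2, B2–B3, B1–B4, B4–B5
Each bag holds 2 vertices, so the decomposition has width 1, which upper-bounds the treewidth. G has an edge, so its treewidth is at least 1. Hence tw(G) = 1 exactly.

1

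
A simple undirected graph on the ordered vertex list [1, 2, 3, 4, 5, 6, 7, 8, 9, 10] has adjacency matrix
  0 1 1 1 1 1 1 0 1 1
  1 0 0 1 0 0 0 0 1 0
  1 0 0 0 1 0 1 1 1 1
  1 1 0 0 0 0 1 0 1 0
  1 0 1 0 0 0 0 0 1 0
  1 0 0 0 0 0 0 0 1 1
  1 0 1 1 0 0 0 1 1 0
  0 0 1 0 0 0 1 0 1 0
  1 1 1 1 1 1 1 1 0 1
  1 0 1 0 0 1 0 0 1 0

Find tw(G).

3

A width-3 tree decomposition is:
Bags: B1 = {1, 4, 7, 9}  B2 = {1, 3, 7, 9}  B3 = {3, 7, 8, 9}  B4 = {1, 3, 9, 10}  B5 = {1, 6, 9, 10}  B6 = {1, 3, 5, 9}  B7 = {1, 2, 4, 9}
Tree: B1–B2, B2–B3, B2–B4, B4–B5, B2–B6, B1–B7
Every bag has size at most 4, so the width is 4 − 1 = 3 and tw(G) ≤ 3. For the lower bound, the 4 vertices {3, 7, 8, 9} are pairwise adjacent, and any tree decomposition puts a clique entirely inside one bag — forcing width ≥ 3. The upper and lower bounds meet at 3, so that is the treewidth.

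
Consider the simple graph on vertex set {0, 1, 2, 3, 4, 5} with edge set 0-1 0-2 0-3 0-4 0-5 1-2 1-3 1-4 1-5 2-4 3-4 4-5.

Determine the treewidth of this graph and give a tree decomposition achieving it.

Treewidth 3.
One such decomposition:
Bags: B1 = {0, 1, 4, 5}  B2 = {0, 1, 2, 4}  B3 = {0, 1, 3, 4}
Tree: B1–B2, B1–B3

Every bag has size at most 4, so the width is 4 − 1 = 3 and tw(G) ≤ 3. On the other hand G contains the 4-clique {0, 1, 2, 4}. A clique must lie in a single bag of any decomposition, so no decomposition can have width below 3. Hence tw(G) = 3 exactly.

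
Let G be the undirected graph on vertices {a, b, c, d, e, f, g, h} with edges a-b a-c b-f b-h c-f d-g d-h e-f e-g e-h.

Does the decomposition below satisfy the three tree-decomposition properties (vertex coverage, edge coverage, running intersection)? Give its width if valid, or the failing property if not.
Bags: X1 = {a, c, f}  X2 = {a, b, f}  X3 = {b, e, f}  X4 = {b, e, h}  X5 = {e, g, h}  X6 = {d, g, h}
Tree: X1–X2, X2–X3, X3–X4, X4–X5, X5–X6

Checking the three conditions: (i) the bags cover all of {a, b, c, d, e, f, g, h}; (ii) for each edge, some bag contains both endpoints; (iii) the bags containing any fixed vertex form a subtree. All hold, so the decomposition is valid with width 3 − 1 = 2.

Yes; width 2.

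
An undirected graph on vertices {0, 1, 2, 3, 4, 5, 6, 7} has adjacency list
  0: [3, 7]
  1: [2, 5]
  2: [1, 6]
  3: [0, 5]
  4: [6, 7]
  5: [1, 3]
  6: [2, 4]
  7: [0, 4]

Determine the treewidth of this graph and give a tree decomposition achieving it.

Treewidth 2.
One such decomposition:
Bags: B1 = {0, 4, 7}  B2 = {0, 3, 4}  B3 = {3, 4, 5}  B4 = {1, 4, 5}  B5 = {1, 2, 4}  B6 = {2, 4, 6}
Tree: B1–B2, B2–B3, B3–B4, B4–B5, B5–B6

Each bag holds 3 vertices, so the decomposition has width 2, which upper-bounds the treewidth. For the lower bound, G contains the cycle 4–7–0–3–5–1–2–6–4, so G is not a forest; only forests have treewidth ≤ 1, hence tw(G) ≥ 2. Combining the bounds, tw(G) = 2.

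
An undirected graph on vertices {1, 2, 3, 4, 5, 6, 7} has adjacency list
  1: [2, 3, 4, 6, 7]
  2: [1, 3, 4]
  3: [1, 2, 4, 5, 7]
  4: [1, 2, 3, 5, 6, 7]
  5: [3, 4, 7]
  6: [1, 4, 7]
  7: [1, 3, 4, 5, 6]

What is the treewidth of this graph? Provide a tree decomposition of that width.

Treewidth 3.
One such decomposition:
Bags: B1 = {1, 2, 3, 4}  B2 = {1, 3, 4, 7}  B3 = {1, 4, 6, 7}  B4 = {3, 4, 5, 7}
Tree: B1–B2, B2–B3, B2–B4

The largest bag has 4 vertices, giving width 3; this decomposition certifies tw(G) ≤ 3. For the lower bound, the 4 vertices {1, 2, 3, 4} are pairwise adjacent, and any tree decomposition puts a clique entirely inside one bag — forcing width ≥ 3. The upper and lower bounds meet at 3, so that is the treewidth.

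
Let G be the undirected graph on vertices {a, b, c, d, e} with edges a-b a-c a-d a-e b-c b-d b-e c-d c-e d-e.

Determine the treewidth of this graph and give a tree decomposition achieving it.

With just one bag of size 5, the width is 5 − 1 = 4, so tw(G) ≤ 4. For the lower bound, the 5 vertices {a, b, c, d, e} are pairwise adjacent, and any tree decomposition puts a clique entirely inside one bag — forcing width ≥ 4. Combining the bounds, tw(G) = 4.

Treewidth 4.
Bags: B1 = {a, b, c, d, e}
Tree: (single bag)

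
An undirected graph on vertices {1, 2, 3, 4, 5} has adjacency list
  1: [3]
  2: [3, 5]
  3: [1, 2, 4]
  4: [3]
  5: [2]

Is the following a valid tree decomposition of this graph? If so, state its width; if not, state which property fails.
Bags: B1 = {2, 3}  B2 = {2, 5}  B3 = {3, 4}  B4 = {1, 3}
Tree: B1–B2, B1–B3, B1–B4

Every vertex of G appears in some bag (union = {1, 2, 3, 4, 5}); every edge is covered by a bag; and for each vertex v the set of bags containing v is connected in the bag tree. The decomposition is therefore valid. The largest bag has 2 vertices, so the width is 1.

Yes; width 1.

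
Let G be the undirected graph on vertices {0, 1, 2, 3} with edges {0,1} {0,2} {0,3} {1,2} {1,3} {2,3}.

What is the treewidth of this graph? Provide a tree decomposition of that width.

Treewidth 3.
One such decomposition:
Bags: B1 = {0, 1, 2, 3}
Tree: (single bag)

With just one bag of size 4, the width is 4 − 1 = 3, so tw(G) ≤ 3. On the other hand G contains the 4-clique {0, 1, 2, 3}. A clique must lie in a single bag of any decomposition, so no decomposition can have width below 3. Therefore the treewidth is 3.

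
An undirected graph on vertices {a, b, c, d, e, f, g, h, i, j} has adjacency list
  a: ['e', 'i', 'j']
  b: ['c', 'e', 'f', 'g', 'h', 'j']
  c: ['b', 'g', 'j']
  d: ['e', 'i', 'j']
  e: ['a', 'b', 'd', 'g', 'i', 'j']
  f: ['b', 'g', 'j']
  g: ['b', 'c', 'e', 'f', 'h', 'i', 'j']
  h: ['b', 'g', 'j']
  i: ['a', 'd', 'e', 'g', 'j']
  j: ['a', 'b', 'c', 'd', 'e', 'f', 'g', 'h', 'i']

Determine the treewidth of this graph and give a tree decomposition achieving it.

The largest bag has 4 vertices, giving width 3; this decomposition certifies tw(G) ≤ 3. On the other hand G contains the 4-clique {d, e, i, j}. A clique must lie in a single bag of any decomposition, so no decomposition can have width below 3. Therefore the treewidth is 3.

Treewidth 3.
One optimal decomposition is:
Bags: B1 = {b, e, g, j}  B2 = {b, f, g, j}  B3 = {e, g, i, j}  B4 = {b, c, g, j}  B5 = {a, e, i, j}  B6 = {b, g, h, j}  B7 = {d, e, i, j}
Tree: B1–B2, B1–B3, B1–B4, B3–B5, B2–B6, B3–B7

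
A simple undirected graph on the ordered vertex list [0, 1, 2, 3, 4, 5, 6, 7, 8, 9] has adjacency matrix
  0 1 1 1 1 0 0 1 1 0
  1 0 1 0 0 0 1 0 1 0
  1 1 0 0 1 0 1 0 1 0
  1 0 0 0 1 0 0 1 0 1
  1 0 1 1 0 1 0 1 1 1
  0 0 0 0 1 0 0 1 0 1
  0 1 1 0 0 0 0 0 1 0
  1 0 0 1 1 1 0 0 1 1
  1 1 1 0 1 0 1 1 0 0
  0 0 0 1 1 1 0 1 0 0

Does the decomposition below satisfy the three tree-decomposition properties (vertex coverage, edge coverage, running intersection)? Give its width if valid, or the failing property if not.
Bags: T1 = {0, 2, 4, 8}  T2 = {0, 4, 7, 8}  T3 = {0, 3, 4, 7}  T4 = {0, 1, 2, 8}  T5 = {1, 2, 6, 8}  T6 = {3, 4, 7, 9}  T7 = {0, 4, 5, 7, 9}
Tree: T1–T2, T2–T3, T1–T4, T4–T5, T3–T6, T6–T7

A tree decomposition must satisfy three properties: every vertex lies in some bag; for every edge, both endpoints lie together in some bag; and for every vertex, the bags containing it form a connected subtree. Here bags containing vertex 0 are not connected in the tree, so the decomposition is invalid.

No — bags containing vertex 0 are not connected in the tree.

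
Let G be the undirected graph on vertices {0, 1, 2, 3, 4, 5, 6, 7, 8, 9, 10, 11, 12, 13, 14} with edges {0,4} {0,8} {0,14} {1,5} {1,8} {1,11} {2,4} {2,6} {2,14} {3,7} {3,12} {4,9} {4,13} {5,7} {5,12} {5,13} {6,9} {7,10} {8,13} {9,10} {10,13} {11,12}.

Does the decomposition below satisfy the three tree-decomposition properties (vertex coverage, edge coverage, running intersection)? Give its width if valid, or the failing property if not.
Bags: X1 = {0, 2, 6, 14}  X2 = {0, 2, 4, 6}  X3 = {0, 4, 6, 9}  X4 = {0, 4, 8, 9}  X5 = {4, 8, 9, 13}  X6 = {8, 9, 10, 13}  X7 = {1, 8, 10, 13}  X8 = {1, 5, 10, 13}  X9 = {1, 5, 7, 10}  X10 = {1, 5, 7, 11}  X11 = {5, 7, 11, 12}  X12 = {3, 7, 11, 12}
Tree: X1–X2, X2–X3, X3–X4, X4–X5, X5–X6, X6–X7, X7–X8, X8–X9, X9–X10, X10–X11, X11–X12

Every vertex of G appears in some bag (union = {0, 1, 2, 3, 4, 5, 6, 7, 8, 9, 10, 11, 12, 13, 14}); every edge is covered by a bag; and for each vertex v the set of bags containing v is connected in the bag tree. The decomposition is therefore valid. The largest bag has 4 vertices, so the width is 3.

Yes; width 3.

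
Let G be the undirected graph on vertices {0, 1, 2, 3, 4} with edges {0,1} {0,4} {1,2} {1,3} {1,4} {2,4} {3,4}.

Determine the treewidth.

A width-2 tree decomposition is:
Bags: B1 = {1, 3, 4}  B2 = {0, 1, 4}  B3 = {1, 2, 4}
Tree: B1–B2, B1–B3
Each bag holds 3 vertices, so the decomposition has width 2, which upper-bounds the treewidth. On the other hand G contains the 3-clique {0, 1, 4}. A clique must lie in a single bag of any decomposition, so no decomposition can have width below 2. Hence tw(G) = 2 exactly.

2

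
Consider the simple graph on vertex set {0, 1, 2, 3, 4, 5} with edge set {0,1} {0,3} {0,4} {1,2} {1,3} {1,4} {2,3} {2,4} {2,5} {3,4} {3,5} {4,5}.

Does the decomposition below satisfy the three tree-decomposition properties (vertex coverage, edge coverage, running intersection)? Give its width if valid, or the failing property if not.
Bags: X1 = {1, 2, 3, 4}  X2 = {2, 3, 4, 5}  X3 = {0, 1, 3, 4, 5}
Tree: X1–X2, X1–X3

A tree decomposition must satisfy three properties: every vertex lies in some bag; for every edge, both endpoints lie together in some bag; and for every vertex, the bags containing it form a connected subtree. Here bags containing vertex 5 are not connected in the tree, so the decomposition is invalid.

No — bags containing vertex 5 are not connected in the tree.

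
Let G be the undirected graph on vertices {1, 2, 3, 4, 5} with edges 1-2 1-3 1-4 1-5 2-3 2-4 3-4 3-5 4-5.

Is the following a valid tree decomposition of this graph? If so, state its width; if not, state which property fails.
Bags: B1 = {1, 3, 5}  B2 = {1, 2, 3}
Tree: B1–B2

No — vertex 4 appears in no bag.

A tree decomposition must satisfy three properties: every vertex lies in some bag; for every edge, both endpoints lie together in some bag; and for every vertex, the bags containing it form a connected subtree. Here vertex 4 appears in no bag, so the decomposition is invalid.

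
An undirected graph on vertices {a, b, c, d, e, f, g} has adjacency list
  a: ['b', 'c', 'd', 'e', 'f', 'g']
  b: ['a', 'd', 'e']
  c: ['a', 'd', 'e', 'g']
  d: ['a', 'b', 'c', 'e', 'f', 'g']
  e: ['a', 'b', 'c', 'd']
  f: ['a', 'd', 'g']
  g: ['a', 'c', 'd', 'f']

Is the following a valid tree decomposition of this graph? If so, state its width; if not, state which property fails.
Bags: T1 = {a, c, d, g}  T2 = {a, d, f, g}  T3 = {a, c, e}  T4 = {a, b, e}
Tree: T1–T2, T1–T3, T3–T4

No — edge (d,e) lies in no bag.

A tree decomposition must satisfy three properties: every vertex lies in some bag; for every edge, both endpoints lie together in some bag; and for every vertex, the bags containing it form a connected subtree. Here edge (d,e) lies in no bag, so the decomposition is invalid.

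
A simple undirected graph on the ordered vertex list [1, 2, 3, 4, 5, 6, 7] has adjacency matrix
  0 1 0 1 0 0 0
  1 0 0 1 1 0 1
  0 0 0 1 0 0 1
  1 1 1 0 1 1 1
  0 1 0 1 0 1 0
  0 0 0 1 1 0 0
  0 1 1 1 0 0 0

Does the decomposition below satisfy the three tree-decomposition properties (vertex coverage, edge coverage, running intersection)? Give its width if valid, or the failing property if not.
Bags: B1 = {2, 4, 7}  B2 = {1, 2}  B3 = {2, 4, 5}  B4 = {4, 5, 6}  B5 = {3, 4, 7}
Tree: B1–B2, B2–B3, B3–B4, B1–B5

No — edge (4,1) lies in no bag.

A tree decomposition must satisfy three properties: every vertex lies in some bag; for every edge, both endpoints lie together in some bag; and for every vertex, the bags containing it form a connected subtree. Here edge (4,1) lies in no bag, so the decomposition is invalid.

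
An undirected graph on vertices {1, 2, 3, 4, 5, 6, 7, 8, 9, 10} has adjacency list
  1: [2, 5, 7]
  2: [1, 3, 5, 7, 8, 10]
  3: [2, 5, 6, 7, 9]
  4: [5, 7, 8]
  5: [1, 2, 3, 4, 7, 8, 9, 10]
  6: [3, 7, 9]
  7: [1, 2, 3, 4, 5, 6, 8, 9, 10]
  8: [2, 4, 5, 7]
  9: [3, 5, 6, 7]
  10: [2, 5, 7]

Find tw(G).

3

A width-3 tree decomposition is:
Bags: B1 = {2, 5, 7, 8}  B2 = {2, 3, 5, 7}  B3 = {4, 5, 7, 8}  B4 = {3, 5, 7, 9}  B5 = {2, 5, 7, 10}  B6 = {1, 2, 5, 7}  B7 = {3, 6, 7, 9}
Tree: B1–B2, B1–B3, B2–B4, B1–B5, B1–B6, B4–B7
Each bag holds 4 vertices, so the decomposition has width 3, which upper-bounds the treewidth. On the other hand G contains the 4-clique {3, 5, 7, 9}. A clique must lie in a single bag of any decomposition, so no decomposition can have width below 3. Hence tw(G) = 3 exactly.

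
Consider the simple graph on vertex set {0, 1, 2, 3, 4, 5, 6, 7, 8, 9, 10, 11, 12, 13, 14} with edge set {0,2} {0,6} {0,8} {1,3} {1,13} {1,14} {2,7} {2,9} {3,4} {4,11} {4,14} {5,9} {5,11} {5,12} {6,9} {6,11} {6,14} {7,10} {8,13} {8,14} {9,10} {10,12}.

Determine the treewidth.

A width-3 tree decomposition is:
Bags: B1 = {1, 3, 4, 13}  B2 = {1, 4, 13, 14}  B3 = {4, 8, 13, 14}  B4 = {4, 8, 11, 14}  B5 = {6, 8, 11, 14}  B6 = {0, 6, 8, 11}  B7 = {0, 5, 6, 11}  B8 = {0, 5, 6, 9}  B9 = {0, 2, 5, 9}  B10 = {2, 5, 9, 12}  B11 = {2, 9, 10, 12}  B12 = {2, 7, 10, 12}
Tree: B1–B2, B2–B3, B3–B4, B4–B5, B5–B6, B6–B7, B7–B8, B8–B9, B9–B10, B10–B11, B11–B12
Every bag has size at most 4, so the width is 4 − 1 = 3 and tw(G) ≤ 3. For the lower bound: the 4 vertex sets {1,3,13}, {4}, {14}, {0,6,8,11} are disjoint, each induces a connected subgraph, and every pair is joined by at least one edge of G. Contracting each set to a single vertex therefore yields K_{4} as a minor, and since treewidth is minor-monotone, tw(G) ≥ tw(K_{4}) = 3. The upper and lower bounds meet at 3, so that is the treewidth.

3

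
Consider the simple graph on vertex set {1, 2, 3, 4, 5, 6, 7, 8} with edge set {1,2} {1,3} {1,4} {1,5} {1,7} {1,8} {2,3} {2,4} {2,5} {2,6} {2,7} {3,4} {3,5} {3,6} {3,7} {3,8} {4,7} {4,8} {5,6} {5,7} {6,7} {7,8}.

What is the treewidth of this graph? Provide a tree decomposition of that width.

Treewidth 4.
One such decomposition:
Bags: B1 = {1, 2, 3, 4, 7}  B2 = {1, 2, 3, 5, 7}  B3 = {1, 3, 4, 7, 8}  B4 = {2, 3, 5, 6, 7}
Tree: B1–B2, B1–B3, B2–B4

The largest bag has 5 vertices, giving width 4; this decomposition certifies tw(G) ≤ 4. Conversely, {1, 3, 4, 7, 8} is a clique of size 5, and the vertices of any clique must share a bag in every tree decomposition; so some bag has ≥ 5 vertices and tw(G) ≥ 4. Hence tw(G) = 4 exactly.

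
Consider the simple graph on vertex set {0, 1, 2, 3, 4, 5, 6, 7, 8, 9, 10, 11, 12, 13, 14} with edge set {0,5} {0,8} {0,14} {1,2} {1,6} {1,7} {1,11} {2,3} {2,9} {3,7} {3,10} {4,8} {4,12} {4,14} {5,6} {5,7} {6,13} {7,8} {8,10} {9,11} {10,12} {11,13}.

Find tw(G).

3

A width-3 tree decomposition is:
Bags: B1 = {6, 9, 11, 13}  B2 = {1, 6, 9, 11}  B3 = {1, 2, 6, 9}  B4 = {1, 2, 5, 6}  B5 = {1, 2, 5, 7}  B6 = {2, 3, 5, 7}  B7 = {0, 3, 5, 7}  B8 = {0, 3, 7, 8}  B9 = {0, 3, 8, 10}  B10 = {0, 8, 10, 14}  B11 = {4, 8, 10, 14}  B12 = {4, 10, 12, 14}
Tree: B1–B2, B2–B3, B3–B4, B4–B5, B5–B6, B6–B7, B7–B8, B8–B9, B9–B10, B10–B11, B11–B12
The largest bag has 4 vertices, giving width 3; this decomposition certifies tw(G) ≤ 3. For the lower bound: the 4 vertex sets {9,11,13}, {6}, {1}, {2,3,5,7} are disjoint, each induces a connected subgraph, and every pair is joined by at least one edge of G. Contracting each set to a single vertex therefore yields K_{4} as a minor, and since treewidth is minor-monotone, tw(G) ≥ tw(K_{4}) = 3. Combining the bounds, tw(G) = 3.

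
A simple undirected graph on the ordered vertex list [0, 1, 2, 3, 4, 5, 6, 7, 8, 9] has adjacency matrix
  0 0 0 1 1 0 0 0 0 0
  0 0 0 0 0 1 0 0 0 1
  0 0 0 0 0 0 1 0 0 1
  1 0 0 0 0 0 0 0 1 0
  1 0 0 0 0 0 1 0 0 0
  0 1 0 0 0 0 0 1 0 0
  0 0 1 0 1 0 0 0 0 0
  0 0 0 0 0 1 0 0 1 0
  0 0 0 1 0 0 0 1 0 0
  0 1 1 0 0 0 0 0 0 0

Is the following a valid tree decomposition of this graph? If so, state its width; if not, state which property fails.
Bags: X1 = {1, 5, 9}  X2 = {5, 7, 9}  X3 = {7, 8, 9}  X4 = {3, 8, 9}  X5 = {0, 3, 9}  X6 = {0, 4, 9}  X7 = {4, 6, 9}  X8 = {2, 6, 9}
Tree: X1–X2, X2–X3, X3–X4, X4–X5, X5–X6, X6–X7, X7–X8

Yes; width 2.

Checking the three conditions: (i) the bags cover all of {0, 1, 2, 3, 4, 5, 6, 7, 8, 9}; (ii) for each edge, some bag contains both endpoints; (iii) the bags containing any fixed vertex form a subtree. All hold, so the decomposition is valid with width 3 − 1 = 2.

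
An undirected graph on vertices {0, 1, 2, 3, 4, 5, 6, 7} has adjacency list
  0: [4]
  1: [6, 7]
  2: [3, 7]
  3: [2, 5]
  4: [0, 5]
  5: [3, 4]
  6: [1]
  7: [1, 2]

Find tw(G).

1

A width-1 tree decomposition is:
Bags: B1 = {1, 6}  B2 = {1, 7}  B3 = {2, 7}  B4 = {2, 3}  B5 = {3, 5}  B6 = {4, 5}  B7 = {0, 4}
Tree: B1–B2, B2–B3, B3–B4, B4–B5, B5–B6, B6–B7
Each bag holds 2 vertices, so the decomposition has width 1, which upper-bounds the treewidth. Any graph with an edge has treewidth ≥ 1, and G has the edge 6–1. The upper and lower bounds meet at 1, so that is the treewidth.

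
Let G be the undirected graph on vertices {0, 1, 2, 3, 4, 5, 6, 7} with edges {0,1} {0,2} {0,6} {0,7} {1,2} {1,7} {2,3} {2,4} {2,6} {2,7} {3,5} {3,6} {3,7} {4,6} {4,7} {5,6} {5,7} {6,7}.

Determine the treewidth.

3

A width-3 tree decomposition is:
Bags: B1 = {2, 3, 6, 7}  B2 = {3, 5, 6, 7}  B3 = {0, 2, 6, 7}  B4 = {2, 4, 6, 7}  B5 = {0, 1, 2, 7}
Tree: B1–B2, B1–B3, B1–B4, B3–B5
Each bag holds 4 vertices, so the decomposition has width 3, which upper-bounds the treewidth. Conversely, {0, 1, 2, 7} is a clique of size 4, and the vertices of any clique must share a bag in every tree decomposition; so some bag has ≥ 4 vertices and tw(G) ≥ 3. Therefore the treewidth is 3.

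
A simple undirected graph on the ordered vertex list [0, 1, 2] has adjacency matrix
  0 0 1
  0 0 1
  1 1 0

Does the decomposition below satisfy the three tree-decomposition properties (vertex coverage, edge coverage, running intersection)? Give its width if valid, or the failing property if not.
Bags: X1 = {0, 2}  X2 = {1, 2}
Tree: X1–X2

Checking the three conditions: (i) the bags cover all of {0, 1, 2}; (ii) for each edge, some bag contains both endpoints; (iii) the bags containing any fixed vertex form a subtree. All hold, so the decomposition is valid with width 2 − 1 = 1.

Yes; width 1.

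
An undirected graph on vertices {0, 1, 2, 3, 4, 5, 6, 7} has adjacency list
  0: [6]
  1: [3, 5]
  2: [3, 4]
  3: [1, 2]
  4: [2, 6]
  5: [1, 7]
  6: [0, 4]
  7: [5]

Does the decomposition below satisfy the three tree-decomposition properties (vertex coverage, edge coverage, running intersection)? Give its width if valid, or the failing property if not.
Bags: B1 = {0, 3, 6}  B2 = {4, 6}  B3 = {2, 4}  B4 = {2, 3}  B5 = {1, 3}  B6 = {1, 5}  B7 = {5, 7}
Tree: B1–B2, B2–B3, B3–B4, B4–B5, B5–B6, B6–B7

A tree decomposition must satisfy three properties: every vertex lies in some bag; for every edge, both endpoints lie together in some bag; and for every vertex, the bags containing it form a connected subtree. Here bags containing vertex 3 are not connected in the tree, so the decomposition is invalid.

No — bags containing vertex 3 are not connected in the tree.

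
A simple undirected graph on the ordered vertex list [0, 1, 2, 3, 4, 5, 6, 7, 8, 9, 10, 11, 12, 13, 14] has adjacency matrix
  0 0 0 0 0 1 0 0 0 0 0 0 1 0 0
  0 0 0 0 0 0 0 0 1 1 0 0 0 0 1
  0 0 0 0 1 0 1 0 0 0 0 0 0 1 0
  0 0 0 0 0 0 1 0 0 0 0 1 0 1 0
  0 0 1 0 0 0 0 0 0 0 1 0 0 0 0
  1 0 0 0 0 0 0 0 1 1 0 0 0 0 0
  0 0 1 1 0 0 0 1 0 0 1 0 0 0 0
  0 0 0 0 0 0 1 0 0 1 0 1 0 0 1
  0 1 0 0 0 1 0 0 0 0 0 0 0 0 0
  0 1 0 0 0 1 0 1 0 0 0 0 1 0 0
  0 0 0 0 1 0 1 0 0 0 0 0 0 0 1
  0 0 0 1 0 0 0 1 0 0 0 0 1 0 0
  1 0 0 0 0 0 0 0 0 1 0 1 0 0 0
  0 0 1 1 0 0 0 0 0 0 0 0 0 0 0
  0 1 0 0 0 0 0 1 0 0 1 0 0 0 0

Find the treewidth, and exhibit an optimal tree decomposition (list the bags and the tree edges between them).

Treewidth 3.
One optimal decomposition is:
Bags: B1 = {0, 5, 8, 12}  B2 = {5, 8, 9, 12}  B3 = {1, 8, 9, 12}  B4 = {1, 9, 11, 12}  B5 = {1, 7, 9, 11}  B6 = {1, 7, 11, 14}  B7 = {3, 7, 11, 14}  B8 = {3, 6, 7, 14}  B9 = {3, 6, 10, 14}  B10 = {3, 6, 10, 13}  B11 = {2, 6, 10, 13}  B12 = {2, 4, 10, 13}
Tree: B1–B2, B2–B3, B3–B4, B4–B5, B5–B6, B6–B7, B7–B8, B8–B9, B9–B10, B10–B11, B11–B12

Every bag has size at most 4, so the width is 4 − 1 = 3 and tw(G) ≤ 3. For the lower bound: the 4 vertex sets {0,5,8}, {12}, {9}, {1,7,11,14} are disjoint, each induces a connected subgraph, and every pair is joined by at least one edge of G. Contracting each set to a single vertex therefore yields K_{4} as a minor, and since treewidth is minor-monotone, tw(G) ≥ tw(K_{4}) = 3. Hence tw(G) = 3 exactly.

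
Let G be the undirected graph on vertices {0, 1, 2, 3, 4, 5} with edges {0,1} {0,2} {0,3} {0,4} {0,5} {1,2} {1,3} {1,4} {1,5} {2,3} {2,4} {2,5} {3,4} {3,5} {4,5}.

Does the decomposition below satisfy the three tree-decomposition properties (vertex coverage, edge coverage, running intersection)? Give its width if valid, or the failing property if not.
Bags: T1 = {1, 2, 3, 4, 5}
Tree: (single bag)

A tree decomposition must satisfy three properties: every vertex lies in some bag; for every edge, both endpoints lie together in some bag; and for every vertex, the bags containing it form a connected subtree. Here vertex 0 appears in no bag, so the decomposition is invalid.

No — vertex 0 appears in no bag.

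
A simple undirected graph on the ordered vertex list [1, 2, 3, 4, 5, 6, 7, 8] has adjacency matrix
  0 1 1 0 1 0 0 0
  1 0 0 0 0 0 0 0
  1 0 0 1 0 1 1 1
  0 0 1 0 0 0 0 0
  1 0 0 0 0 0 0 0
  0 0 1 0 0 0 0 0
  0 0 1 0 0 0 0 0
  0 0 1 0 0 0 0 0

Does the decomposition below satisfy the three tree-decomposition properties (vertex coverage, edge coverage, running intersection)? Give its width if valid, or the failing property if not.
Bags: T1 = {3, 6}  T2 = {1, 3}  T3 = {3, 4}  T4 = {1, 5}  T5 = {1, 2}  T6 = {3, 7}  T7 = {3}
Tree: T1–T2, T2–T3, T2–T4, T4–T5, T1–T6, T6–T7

No — vertex 8 appears in no bag.

A tree decomposition must satisfy three properties: every vertex lies in some bag; for every edge, both endpoints lie together in some bag; and for every vertex, the bags containing it form a connected subtree. Here vertex 8 appears in no bag, so the decomposition is invalid.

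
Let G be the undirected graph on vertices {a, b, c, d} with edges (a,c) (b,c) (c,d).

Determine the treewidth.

A width-1 tree decomposition is:
Bags: B1 = {a, c}  B2 = {c, d}  B3 = {b, c}
Tree: B1–B2, B1–B3
Every bag has size at most 2, so the width is 2 − 1 = 1 and tw(G) ≤ 1. G has an edge, so its treewidth is at least 1. Hence tw(G) = 1 exactly.

1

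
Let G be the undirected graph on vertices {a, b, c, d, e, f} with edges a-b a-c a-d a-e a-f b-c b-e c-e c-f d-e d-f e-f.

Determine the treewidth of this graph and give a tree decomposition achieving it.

Treewidth 3.
Bags: B1 = {a, c, e, f}  B2 = {a, d, e, f}  B3 = {a, b, c, e}
Tree: B1–B2, B1–B3

Each bag holds 4 vertices, so the decomposition has width 3, which upper-bounds the treewidth. On the other hand G contains the 4-clique {a, d, e, f}. A clique must lie in a single bag of any decomposition, so no decomposition can have width below 3. Combining the bounds, tw(G) = 3.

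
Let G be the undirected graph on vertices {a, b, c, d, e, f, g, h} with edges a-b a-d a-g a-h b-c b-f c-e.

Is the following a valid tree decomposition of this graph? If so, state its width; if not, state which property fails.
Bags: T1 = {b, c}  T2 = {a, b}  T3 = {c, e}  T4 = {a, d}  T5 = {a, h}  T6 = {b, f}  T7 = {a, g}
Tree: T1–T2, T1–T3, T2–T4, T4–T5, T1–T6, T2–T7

Yes; width 1.

Vertex coverage: the bags together contain {a, b, c, d, e, f, g, h}, the full vertex set. Edge coverage: each edge of G has both endpoints in at least one bag. Running intersection: for every vertex, the bags containing it form a connected subtree. All three properties hold, so this is a valid tree decomposition of width max|bag| − 1 = 1, and hence tw(G) ≤ 1.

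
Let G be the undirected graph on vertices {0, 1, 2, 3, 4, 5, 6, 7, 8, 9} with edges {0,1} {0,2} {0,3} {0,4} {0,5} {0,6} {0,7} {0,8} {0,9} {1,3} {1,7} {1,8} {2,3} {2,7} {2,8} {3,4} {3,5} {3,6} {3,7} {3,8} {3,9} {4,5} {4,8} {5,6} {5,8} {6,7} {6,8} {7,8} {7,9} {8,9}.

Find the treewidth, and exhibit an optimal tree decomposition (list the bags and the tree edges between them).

Treewidth 4.
One optimal decomposition is:
Bags: B1 = {0, 3, 6, 7, 8}  B2 = {0, 2, 3, 7, 8}  B3 = {0, 3, 7, 8, 9}  B4 = {0, 3, 5, 6, 8}  B5 = {0, 1, 3, 7, 8}  B6 = {0, 3, 4, 5, 8}
Tree: B1–B2, B2–B3, B1–B4, B2–B5, B4–B6

The largest bag has 5 vertices, giving width 4; this decomposition certifies tw(G) ≤ 4. Conversely, {0, 3, 4, 5, 8} is a clique of size 5, and the vertices of any clique must share a bag in every tree decomposition; so some bag has ≥ 5 vertices and tw(G) ≥ 4. Therefore the treewidth is 4.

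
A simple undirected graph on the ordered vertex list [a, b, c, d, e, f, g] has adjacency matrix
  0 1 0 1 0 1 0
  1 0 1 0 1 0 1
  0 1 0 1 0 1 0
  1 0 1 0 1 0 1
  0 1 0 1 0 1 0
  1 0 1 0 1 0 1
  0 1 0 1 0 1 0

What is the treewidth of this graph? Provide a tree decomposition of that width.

Treewidth 3.
One such decomposition:
Bags: B1 = {b, c, d, f}  B2 = {b, d, e, f}  B3 = {a, b, d, f}  B4 = {b, d, f, g}
Tree: B1–B2, B2–B3, B3–B4

Every bag has size at most 4, so the width is 4 − 1 = 3 and tw(G) ≤ 3. For the lower bound: the 4 vertex sets {c,f}, {b,e}, {d}, {a} are disjoint, each induces a connected subgraph, and every pair is joined by at least one edge of G. Contracting each set to a single vertex therefore yields K_{4} as a minor, and since treewidth is minor-monotone, tw(G) ≥ tw(K_{4}) = 3. The upper and lower bounds meet at 3, so that is the treewidth.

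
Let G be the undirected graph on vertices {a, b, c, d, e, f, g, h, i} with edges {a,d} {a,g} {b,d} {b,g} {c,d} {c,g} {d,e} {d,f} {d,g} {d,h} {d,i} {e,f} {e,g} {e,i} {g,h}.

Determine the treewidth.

2

A width-2 tree decomposition is:
Bags: B1 = {c, d, g}  B2 = {d, e, g}  B3 = {a, d, g}  B4 = {b, d, g}  B5 = {d, g, h}  B6 = {d, e, f}  B7 = {d, e, i}
Tree: B1–B2, B1–B3, B2–B4, B1–B5, B2–B6, B6–B7
Every bag has size at most 3, so the width is 3 − 1 = 2 and tw(G) ≤ 2. For the lower bound, the 3 vertices {d, g, h} are pairwise adjacent, and any tree decomposition puts a clique entirely inside one bag — forcing width ≥ 2. Hence tw(G) = 2 exactly.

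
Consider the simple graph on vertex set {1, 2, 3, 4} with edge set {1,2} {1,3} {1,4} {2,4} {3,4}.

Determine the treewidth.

2

A width-2 tree decomposition is:
Bags: B1 = {1, 3, 4}  B2 = {1, 2, 4}
Tree: B1–B2
Every bag has size at most 3, so the width is 3 − 1 = 2 and tw(G) ≤ 2. For the lower bound, the 3 vertices {1, 2, 4} are pairwise adjacent, and any tree decomposition puts a clique entirely inside one bag — forcing width ≥ 2. Therefore the treewidth is 2.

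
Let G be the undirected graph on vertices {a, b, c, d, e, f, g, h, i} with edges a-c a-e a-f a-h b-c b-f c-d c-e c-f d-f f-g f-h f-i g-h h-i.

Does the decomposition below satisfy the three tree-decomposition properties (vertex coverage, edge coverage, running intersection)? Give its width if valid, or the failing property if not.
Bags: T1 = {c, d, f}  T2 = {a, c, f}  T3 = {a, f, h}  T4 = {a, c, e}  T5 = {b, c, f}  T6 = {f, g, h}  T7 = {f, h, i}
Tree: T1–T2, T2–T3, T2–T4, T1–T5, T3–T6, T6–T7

Checking the three conditions: (i) the bags cover all of {a, b, c, d, e, f, g, h, i}; (ii) for each edge, some bag contains both endpoints; (iii) the bags containing any fixed vertex form a subtree. All hold, so the decomposition is valid with width 3 − 1 = 2.

Yes; width 2.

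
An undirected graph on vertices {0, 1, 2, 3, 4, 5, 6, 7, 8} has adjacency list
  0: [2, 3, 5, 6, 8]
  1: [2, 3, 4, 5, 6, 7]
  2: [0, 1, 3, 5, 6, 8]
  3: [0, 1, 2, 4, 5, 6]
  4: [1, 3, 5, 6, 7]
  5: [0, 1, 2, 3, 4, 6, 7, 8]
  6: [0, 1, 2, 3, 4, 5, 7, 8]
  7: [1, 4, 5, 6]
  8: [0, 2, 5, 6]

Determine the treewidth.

A width-4 tree decomposition is:
Bags: B1 = {1, 2, 3, 5, 6}  B2 = {1, 3, 4, 5, 6}  B3 = {1, 4, 5, 6, 7}  B4 = {0, 2, 3, 5, 6}  B5 = {0, 2, 5, 6, 8}
Tree: B1–B2, B2–B3, B1–B4, B4–B5
The largest bag has 5 vertices, giving width 4; this decomposition certifies tw(G) ≤ 4. On the other hand G contains the 5-clique {0, 2, 5, 6, 8}. A clique must lie in a single bag of any decomposition, so no decomposition can have width below 4. Hence tw(G) = 4 exactly.

4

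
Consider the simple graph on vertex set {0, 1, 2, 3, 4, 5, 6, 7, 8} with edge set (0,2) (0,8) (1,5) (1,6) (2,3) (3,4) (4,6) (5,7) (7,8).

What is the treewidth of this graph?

A width-2 tree decomposition is:
Bags: B1 = {2, 3, 4}  B2 = {0, 2, 4}  B3 = {0, 4, 8}  B4 = {4, 7, 8}  B5 = {4, 5, 7}  B6 = {1, 4, 5}  B7 = {1, 4, 6}
Tree: B1–B2, B2–B3, B3–B4, B4–B5, B5–B6, B6–B7
Every bag has size at most 3, so the width is 3 − 1 = 2 and tw(G) ≤ 2. The edges 4–3–2–0–8–7–5–1–6–4 form a cycle, so G is not a tree and its treewidth is at least 2. The upper and lower bounds meet at 2, so that is the treewidth.

2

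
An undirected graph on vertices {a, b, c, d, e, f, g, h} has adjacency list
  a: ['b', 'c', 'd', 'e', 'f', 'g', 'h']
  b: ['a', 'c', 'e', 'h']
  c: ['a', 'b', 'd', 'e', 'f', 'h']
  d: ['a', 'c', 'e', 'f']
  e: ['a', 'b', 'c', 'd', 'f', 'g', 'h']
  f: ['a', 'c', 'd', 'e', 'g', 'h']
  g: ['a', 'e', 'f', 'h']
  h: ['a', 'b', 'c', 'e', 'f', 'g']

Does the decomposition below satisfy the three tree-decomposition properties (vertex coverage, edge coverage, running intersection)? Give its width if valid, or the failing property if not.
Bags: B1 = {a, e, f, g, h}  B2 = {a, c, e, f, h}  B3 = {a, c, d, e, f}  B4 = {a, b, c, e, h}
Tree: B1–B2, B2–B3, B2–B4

Every vertex of G appears in some bag (union = {a, b, c, d, e, f, g, h}); every edge is covered by a bag; and for each vertex v the set of bags containing v is connected in the bag tree. The decomposition is therefore valid. The largest bag has 5 vertices, so the width is 4.

Yes; width 4.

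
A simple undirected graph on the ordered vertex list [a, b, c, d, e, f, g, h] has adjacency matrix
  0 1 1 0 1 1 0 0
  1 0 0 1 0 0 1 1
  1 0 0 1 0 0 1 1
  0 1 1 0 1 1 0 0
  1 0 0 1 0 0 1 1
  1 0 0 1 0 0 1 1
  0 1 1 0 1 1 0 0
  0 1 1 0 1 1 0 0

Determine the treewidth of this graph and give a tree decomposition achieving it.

Treewidth 4.
One optimal decomposition is:
Bags: B1 = {a, b, d, g, h}  B2 = {a, d, e, g, h}  B3 = {a, d, f, g, h}  B4 = {a, c, d, g, h}
Tree: B1–B2, B2–B3, B3–B4

Each bag holds 5 vertices, so the decomposition has width 4, which upper-bounds the treewidth. For the lower bound: the 5 vertex sets {a,b}, {e,g}, {f,h}, {d}, {c} are disjoint, each induces a connected subgraph, and every pair is joined by at least one edge of G. Contracting each set to a single vertex therefore yields K_{5} as a minor, and since treewidth is minor-monotone, tw(G) ≥ tw(K_{5}) = 4. Therefore the treewidth is 4.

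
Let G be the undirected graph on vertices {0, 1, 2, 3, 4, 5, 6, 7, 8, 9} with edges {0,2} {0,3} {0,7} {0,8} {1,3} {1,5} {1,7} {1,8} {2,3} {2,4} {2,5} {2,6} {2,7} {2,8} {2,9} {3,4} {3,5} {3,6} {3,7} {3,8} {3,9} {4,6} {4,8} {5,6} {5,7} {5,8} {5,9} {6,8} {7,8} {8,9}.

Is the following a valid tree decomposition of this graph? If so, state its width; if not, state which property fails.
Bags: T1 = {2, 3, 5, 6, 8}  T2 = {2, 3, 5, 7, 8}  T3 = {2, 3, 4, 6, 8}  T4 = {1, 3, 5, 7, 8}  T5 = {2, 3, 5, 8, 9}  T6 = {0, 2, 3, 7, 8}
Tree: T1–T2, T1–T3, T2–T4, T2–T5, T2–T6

Vertex coverage: the bags together contain {0, 1, 2, 3, 4, 5, 6, 7, 8, 9}, the full vertex set. Edge coverage: each edge of G has both endpoints in at least one bag. Running intersection: for every vertex, the bags containing it form a connected subtree. All three properties hold, so this is a valid tree decomposition of width max|bag| − 1 = 4, and hence tw(G) ≤ 4.

Yes; width 4.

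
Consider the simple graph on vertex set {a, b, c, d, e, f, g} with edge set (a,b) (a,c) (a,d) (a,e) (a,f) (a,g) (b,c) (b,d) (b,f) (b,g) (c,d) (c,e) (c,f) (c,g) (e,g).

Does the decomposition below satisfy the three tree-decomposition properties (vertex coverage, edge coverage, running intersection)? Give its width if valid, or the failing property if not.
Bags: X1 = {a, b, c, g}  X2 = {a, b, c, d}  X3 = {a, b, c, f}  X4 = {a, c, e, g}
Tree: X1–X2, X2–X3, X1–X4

Yes; width 3.

Every vertex of G appears in some bag (union = {a, b, c, d, e, f, g}); every edge is covered by a bag; and for each vertex v the set of bags containing v is connected in the bag tree. The decomposition is therefore valid. The largest bag has 4 vertices, so the width is 3.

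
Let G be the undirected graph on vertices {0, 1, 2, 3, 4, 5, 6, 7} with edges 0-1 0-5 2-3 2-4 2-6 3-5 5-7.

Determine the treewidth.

A width-1 tree decomposition is:
Bags: B1 = {2, 4}  B2 = {2, 3}  B3 = {3, 5}  B4 = {0, 5}  B5 = {2, 6}  B6 = {0, 1}  B7 = {5, 7}
Tree: B1–B2, B2–B3, B3–B4, B2–B5, B4–B6, B4–B7
The largest bag has 2 vertices, giving width 1; this decomposition certifies tw(G) ≤ 1. G has an edge, so its treewidth is at least 1. Combining the bounds, tw(G) = 1.

1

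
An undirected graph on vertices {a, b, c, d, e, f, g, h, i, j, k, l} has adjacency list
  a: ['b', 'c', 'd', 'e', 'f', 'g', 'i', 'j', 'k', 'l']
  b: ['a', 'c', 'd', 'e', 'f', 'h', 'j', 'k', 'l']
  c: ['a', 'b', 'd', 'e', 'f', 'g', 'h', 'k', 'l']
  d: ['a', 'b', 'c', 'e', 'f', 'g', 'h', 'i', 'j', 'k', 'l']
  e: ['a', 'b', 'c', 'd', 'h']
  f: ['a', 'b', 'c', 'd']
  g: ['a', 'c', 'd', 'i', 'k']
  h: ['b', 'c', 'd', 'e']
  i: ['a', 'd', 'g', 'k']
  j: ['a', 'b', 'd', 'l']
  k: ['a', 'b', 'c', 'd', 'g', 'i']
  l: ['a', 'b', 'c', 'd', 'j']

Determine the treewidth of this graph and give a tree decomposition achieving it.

Treewidth 4.
One such decomposition:
Bags: B1 = {a, b, c, d, e}  B2 = {a, b, c, d, l}  B3 = {a, b, c, d, k}  B4 = {a, b, d, j, l}  B5 = {b, c, d, e, h}  B6 = {a, c, d, g, k}  B7 = {a, b, c, d, f}  B8 = {a, d, g, i, k}
Tree: B1–B2, B2–B3, B2–B4, B1–B5, B3–B6, B1–B7, B6–B8

The largest bag has 5 vertices, giving width 4; this decomposition certifies tw(G) ≤ 4. On the other hand G contains the 5-clique {b, c, d, e, h}. A clique must lie in a single bag of any decomposition, so no decomposition can have width below 4. Therefore the treewidth is 4.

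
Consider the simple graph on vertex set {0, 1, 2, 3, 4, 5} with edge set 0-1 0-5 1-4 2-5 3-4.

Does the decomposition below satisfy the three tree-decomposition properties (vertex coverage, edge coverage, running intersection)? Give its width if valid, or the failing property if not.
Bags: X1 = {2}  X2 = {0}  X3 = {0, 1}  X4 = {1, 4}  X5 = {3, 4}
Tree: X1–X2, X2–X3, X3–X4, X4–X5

A tree decomposition must satisfy three properties: every vertex lies in some bag; for every edge, both endpoints lie together in some bag; and for every vertex, the bags containing it form a connected subtree. Here vertex 5 appears in no bag, so the decomposition is invalid.

No — vertex 5 appears in no bag.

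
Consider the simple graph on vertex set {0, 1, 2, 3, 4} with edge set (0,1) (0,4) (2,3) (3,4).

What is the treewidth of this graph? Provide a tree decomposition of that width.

Treewidth 1.
One such decomposition:
Bags: B1 = {2, 3}  B2 = {3, 4}  B3 = {0, 4}  B4 = {0, 1}
Tree: B1–B2, B2–B3, B3–B4

Every bag has size at most 2, so the width is 2 − 1 = 1 and tw(G) ≤ 1. G has an edge, so its treewidth is at least 1. The upper and lower bounds meet at 1, so that is the treewidth.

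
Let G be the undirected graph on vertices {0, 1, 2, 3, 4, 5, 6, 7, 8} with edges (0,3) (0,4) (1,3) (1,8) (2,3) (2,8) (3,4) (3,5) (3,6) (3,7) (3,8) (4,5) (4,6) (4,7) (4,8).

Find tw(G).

A width-2 tree decomposition is:
Bags: B1 = {3, 4, 8}  B2 = {1, 3, 8}  B3 = {3, 4, 6}  B4 = {3, 4, 5}  B5 = {3, 4, 7}  B6 = {2, 3, 8}  B7 = {0, 3, 4}
Tree: B1–B2, B1–B3, B3–B4, B4–B5, B2–B6, B1–B7
The largest bag has 3 vertices, giving width 2; this decomposition certifies tw(G) ≤ 2. Conversely, {1, 3, 8} is a clique of size 3, and the vertices of any clique must share a bag in every tree decomposition; so some bag has ≥ 3 vertices and tw(G) ≥ 2. Combining the bounds, tw(G) = 2.

2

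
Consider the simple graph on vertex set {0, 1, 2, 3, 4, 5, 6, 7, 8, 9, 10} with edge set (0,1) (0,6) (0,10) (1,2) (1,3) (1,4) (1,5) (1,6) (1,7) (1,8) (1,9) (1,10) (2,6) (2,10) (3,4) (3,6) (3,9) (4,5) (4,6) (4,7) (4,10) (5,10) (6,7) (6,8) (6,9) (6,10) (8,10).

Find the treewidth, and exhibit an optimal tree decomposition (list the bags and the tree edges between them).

Treewidth 3.
One such decomposition:
Bags: B1 = {1, 4, 6, 10}  B2 = {1, 3, 4, 6}  B3 = {1, 6, 8, 10}  B4 = {1, 2, 6, 10}  B5 = {1, 3, 6, 9}  B6 = {1, 4, 5, 10}  B7 = {1, 4, 6, 7}  B8 = {0, 1, 6, 10}
Tree: B1–B2, B1–B3, B3–B4, B2–B5, B1–B6, B1–B7, B3–B8

Every bag has size at most 4, so the width is 4 − 1 = 3 and tw(G) ≤ 3. Conversely, {1, 4, 5, 10} is a clique of size 4, and the vertices of any clique must share a bag in every tree decomposition; so some bag has ≥ 4 vertices and tw(G) ≥ 3. The upper and lower bounds meet at 3, so that is the treewidth.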